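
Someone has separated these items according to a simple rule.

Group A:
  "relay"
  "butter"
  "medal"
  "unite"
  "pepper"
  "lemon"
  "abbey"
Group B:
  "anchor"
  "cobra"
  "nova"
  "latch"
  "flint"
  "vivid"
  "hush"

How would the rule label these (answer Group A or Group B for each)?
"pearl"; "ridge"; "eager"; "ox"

Group A, Group A, Group A, Group B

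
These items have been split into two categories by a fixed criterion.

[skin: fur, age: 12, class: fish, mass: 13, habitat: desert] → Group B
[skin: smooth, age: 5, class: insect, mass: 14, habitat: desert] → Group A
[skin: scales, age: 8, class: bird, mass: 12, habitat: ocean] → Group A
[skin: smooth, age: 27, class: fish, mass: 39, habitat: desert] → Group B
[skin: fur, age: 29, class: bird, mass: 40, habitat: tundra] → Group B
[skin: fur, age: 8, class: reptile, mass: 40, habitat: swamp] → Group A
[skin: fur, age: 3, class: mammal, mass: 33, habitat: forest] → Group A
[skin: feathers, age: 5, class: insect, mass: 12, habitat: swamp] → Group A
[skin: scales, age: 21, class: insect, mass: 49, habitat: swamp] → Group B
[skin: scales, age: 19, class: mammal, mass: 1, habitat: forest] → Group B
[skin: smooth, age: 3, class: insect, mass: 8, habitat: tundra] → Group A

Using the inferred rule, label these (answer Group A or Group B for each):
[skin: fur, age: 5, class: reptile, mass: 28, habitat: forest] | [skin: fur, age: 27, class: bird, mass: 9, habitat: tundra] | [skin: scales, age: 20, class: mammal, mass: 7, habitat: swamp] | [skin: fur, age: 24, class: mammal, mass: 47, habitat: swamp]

Group A, Group B, Group B, Group B

All 'Group A' examples share one property — age ≤ 8 — and every 'Group B' example lacks it.
[skin: fur, age: 5, class: reptile, mass: 28, habitat: forest]: age = 5, fits → Group A.
[skin: fur, age: 27, class: bird, mass: 9, habitat: tundra]: age = 27, lacks this property → Group B.
[skin: scales, age: 20, class: mammal, mass: 7, habitat: swamp]: age = 20, lacks this property → Group B.
[skin: fur, age: 24, class: mammal, mass: 47, habitat: swamp]: age = 24, lacks this property → Group B.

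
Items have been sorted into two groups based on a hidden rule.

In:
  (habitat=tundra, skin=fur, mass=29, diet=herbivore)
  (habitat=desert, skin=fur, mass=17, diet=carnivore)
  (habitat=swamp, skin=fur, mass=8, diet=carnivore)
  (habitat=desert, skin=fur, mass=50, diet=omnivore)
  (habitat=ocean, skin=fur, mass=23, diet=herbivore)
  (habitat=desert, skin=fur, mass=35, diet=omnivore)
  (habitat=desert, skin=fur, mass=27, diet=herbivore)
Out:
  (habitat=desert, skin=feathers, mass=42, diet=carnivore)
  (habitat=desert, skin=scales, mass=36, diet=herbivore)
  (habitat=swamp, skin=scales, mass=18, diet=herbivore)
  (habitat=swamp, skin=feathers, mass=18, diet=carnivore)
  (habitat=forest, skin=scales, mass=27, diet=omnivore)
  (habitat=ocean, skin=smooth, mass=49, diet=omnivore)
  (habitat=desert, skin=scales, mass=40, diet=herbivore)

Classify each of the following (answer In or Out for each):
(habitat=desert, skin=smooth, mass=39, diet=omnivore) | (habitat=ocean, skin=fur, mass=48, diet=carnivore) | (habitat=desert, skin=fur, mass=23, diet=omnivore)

All 'In' examples share one property — skin is fur — and every 'Out' example lacks it.
(habitat=desert, skin=smooth, mass=39, diet=omnivore): skin is smooth, doesn't match → Out. (habitat=ocean, skin=fur, mass=48, diet=carnivore): skin is fur, passes → In. (habitat=desert, skin=fur, mass=23, diet=omnivore): skin is fur, passes → In.

Out, In, In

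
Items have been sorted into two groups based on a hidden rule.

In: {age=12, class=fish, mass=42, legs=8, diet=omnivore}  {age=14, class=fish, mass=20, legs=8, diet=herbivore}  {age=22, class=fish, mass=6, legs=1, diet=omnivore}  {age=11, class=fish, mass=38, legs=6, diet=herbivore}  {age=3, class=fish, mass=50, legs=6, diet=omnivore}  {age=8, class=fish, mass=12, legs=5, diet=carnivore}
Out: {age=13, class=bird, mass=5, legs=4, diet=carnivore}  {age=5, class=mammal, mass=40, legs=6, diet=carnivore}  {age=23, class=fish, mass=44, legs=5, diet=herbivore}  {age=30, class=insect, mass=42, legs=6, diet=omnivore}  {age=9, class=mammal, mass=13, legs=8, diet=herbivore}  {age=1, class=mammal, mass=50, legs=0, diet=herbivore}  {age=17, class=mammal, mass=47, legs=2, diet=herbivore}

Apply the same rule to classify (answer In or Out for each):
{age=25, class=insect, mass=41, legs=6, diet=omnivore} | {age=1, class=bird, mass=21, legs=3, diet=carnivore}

Out, Out

All 'In' examples share one property — class is fish AND age ≤ 22 — and every 'Out' example lacks it.
Out: {age=25, class=insect, mass=41, legs=6, diet=omnivore}, since class is insect, age = 25. Out: {age=1, class=bird, mass=21, legs=3, diet=carnivore}, since class is bird, age = 1.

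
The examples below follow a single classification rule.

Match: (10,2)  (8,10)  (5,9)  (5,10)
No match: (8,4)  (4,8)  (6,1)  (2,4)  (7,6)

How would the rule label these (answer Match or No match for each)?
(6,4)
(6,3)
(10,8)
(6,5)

No match, No match, Match, No match

The simplest hypothesis consistent with all the labels is: max ≥ 9.
No match: (6,4), since max 6.
No match: (6,3), since max 6.
Match: (10,8), since max 10.
No match: (6,5), since max 6.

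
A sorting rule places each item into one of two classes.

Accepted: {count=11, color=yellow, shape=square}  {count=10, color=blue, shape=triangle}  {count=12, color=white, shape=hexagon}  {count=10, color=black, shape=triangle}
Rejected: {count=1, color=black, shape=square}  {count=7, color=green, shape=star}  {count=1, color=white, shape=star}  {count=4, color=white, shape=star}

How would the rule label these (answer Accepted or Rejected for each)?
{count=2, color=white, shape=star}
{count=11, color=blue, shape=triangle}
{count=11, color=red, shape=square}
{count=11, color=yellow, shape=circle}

Rejected, Accepted, Accepted, Accepted

All 'Accepted' examples share one property — count ≥ 10 — and every 'Rejected' example lacks it.
{count=2, color=white, shape=star}: count = 2 — doesn't match, so Rejected.
{count=11, color=blue, shape=triangle}: count = 11 — passes, so Accepted.
{count=11, color=red, shape=square}: count = 11 — passes, so Accepted.
{count=11, color=yellow, shape=circle}: count = 11 — passes, so Accepted.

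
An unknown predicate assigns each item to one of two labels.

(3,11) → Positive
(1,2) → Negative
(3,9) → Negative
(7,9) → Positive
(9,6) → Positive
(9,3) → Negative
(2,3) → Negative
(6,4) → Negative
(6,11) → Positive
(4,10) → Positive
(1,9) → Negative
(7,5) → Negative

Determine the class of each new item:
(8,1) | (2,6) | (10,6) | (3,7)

The common property of the 'Positive' items is: sum ≥ 14. No 'Negative' item has it.
(8,1): 8+1 = 9 — doesn't match, so Negative. (2,6): 2+6 = 8 — doesn't match, so Negative. (10,6): 10+6 = 16 — satisfies this, so Positive. (3,7): 3+7 = 10 — doesn't match, so Negative.

Negative, Negative, Positive, Negative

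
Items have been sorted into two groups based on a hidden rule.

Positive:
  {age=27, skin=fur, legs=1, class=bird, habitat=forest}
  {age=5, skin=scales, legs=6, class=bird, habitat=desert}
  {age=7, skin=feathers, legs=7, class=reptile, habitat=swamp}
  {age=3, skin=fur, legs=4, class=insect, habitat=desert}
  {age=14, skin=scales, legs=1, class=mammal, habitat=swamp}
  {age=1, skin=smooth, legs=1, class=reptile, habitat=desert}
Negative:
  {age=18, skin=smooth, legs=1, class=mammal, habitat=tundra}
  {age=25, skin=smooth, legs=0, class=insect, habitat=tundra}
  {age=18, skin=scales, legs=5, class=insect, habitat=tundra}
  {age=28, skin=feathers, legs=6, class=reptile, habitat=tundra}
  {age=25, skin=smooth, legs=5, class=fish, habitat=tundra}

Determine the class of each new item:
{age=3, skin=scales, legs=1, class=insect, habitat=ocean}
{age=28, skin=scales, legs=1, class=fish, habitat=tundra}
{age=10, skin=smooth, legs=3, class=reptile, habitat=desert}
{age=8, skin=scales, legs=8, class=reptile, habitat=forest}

Positive, Negative, Positive, Positive

Every 'Positive' example satisfies: habitat is not tundra. None of the 'Negative' examples do.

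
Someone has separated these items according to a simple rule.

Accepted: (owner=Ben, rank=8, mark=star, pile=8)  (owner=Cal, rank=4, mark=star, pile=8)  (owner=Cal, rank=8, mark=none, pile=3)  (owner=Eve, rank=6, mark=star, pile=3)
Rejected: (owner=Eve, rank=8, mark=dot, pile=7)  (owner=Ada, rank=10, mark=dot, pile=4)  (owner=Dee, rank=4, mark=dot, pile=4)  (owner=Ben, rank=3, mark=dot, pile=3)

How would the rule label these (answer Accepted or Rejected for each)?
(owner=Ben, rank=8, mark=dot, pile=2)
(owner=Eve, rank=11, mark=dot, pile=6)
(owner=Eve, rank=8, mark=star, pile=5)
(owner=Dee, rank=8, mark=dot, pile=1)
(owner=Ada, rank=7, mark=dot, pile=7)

Rejected, Rejected, Accepted, Rejected, Rejected

The rule appears to be: mark is not dot.
(owner=Ben, rank=8, mark=dot, pile=2): mark is dot, doesn't match → Rejected.
(owner=Eve, rank=11, mark=dot, pile=6): mark is dot, doesn't match → Rejected.
(owner=Eve, rank=8, mark=star, pile=5): mark is star, checks out → Accepted.
(owner=Dee, rank=8, mark=dot, pile=1): mark is dot, doesn't match → Rejected.
(owner=Ada, rank=7, mark=dot, pile=7): mark is dot, doesn't match → Rejected.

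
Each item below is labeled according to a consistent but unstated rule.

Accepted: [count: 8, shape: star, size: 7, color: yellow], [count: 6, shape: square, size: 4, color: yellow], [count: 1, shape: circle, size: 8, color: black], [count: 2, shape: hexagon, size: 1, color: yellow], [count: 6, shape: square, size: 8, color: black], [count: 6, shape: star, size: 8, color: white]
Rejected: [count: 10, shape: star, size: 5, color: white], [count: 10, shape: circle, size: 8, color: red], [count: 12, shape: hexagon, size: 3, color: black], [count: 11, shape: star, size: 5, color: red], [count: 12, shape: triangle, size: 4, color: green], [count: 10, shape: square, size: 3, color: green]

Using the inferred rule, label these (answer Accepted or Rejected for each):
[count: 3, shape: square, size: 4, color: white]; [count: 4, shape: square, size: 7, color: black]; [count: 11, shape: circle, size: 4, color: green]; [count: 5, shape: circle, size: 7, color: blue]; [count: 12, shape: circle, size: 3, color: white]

Accepted, Accepted, Rejected, Accepted, Rejected

One predicate separates the groups cleanly: count ≤ 8.
[count: 3, shape: square, size: 4, color: white]: count = 3, matches → Accepted.
[count: 4, shape: square, size: 7, color: black]: count = 4, matches → Accepted.
[count: 11, shape: circle, size: 4, color: green]: count = 11, lacks this property → Rejected.
[count: 5, shape: circle, size: 7, color: blue]: count = 5, matches → Accepted.
[count: 12, shape: circle, size: 3, color: white]: count = 12, lacks this property → Rejected.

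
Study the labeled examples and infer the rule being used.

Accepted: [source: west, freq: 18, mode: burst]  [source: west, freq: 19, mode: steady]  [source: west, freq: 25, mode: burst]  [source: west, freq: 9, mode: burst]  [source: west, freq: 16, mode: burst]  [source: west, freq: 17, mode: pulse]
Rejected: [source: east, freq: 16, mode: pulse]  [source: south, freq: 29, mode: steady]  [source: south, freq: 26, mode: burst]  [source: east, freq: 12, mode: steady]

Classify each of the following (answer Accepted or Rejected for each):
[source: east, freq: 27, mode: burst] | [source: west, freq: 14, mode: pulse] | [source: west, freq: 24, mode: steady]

The simplest hypothesis consistent with all the labels is: source is west.
[source: east, freq: 27, mode: burst]: source is east — fails the rule, so Rejected. [source: west, freq: 14, mode: pulse]: source is west — checks out, so Accepted. [source: west, freq: 24, mode: steady]: source is west — checks out, so Accepted.

Rejected, Accepted, Accepted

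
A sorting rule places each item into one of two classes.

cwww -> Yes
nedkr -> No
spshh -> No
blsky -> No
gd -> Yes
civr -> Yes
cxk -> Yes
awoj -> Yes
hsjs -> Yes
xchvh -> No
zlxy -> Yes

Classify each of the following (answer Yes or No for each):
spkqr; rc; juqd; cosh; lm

Rule: length ≤ 4. This holds for each 'Yes' example and fails for each 'No' one.

No, Yes, Yes, Yes, Yes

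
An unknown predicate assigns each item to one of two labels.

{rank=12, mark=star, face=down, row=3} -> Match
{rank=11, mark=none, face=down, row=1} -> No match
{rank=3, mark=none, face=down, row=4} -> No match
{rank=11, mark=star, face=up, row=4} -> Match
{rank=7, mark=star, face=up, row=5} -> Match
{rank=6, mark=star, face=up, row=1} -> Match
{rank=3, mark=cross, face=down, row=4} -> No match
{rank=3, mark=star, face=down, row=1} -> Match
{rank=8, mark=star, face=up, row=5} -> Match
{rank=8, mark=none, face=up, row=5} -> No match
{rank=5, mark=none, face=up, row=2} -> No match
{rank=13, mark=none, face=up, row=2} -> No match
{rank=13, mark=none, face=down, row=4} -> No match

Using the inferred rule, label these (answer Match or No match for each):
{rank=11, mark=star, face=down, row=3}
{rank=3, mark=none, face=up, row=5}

Checking candidate rules against both groups, what survives is: mark is star.
{rank=11, mark=star, face=down, row=3}: mark is star, passes → Match. {rank=3, mark=none, face=up, row=5}: mark is none, does not fit → No match.

Match, No match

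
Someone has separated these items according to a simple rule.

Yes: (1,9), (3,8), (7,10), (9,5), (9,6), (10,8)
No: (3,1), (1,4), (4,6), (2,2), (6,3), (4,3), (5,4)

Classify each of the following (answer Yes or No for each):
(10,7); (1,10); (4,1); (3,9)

All 'Yes' examples share one property — max ≥ 7 — and every 'No' example lacks it.
(10,7) — max 10, hence Yes. (1,10) — max 10, hence Yes. (4,1) — max 4, hence No. (3,9) — max 9, hence Yes.

Yes, Yes, No, Yes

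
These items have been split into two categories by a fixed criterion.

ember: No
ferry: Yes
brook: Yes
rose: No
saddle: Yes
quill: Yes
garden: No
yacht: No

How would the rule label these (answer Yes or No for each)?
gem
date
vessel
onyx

The distinguishing property — has a double letter — holds for all the 'Yes' cases and none of the 'No' cases.
gem: no doubled letter — does not pass, so No. date: no doubled letter — does not pass, so No. vessel: 'ss' doubled — has this property, so Yes. onyx: no doubled letter — does not pass, so No.

No, No, Yes, No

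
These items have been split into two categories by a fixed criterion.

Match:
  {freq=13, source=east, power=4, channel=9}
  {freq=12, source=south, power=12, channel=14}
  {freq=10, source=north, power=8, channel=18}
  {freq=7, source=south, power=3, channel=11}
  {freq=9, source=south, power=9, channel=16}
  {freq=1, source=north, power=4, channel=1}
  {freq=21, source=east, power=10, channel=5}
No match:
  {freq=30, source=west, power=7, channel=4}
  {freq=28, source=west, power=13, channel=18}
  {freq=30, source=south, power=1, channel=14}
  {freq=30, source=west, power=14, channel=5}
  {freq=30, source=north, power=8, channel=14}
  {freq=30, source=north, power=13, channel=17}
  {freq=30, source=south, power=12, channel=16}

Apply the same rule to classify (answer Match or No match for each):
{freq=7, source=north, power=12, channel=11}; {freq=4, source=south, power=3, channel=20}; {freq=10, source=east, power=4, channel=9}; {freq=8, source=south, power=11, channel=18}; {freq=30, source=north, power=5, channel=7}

The rule appears to be: freq ≤ 21.
{freq=7, source=north, power=12, channel=11} — freq = 7, hence Match.
{freq=4, source=south, power=3, channel=20} — freq = 4, hence Match.
{freq=10, source=east, power=4, channel=9} — freq = 10, hence Match.
{freq=8, source=south, power=11, channel=18} — freq = 8, hence Match.
{freq=30, source=north, power=5, channel=7} — freq = 30, hence No match.

Match, Match, Match, Match, No match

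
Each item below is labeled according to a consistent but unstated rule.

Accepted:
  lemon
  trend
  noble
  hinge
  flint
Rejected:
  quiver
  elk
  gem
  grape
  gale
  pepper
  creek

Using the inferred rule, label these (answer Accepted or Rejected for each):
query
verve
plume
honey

Rejected, Rejected, Rejected, Accepted

Comparing the two groups points to one rule — contains 'n'.
query → no 'n' → Rejected. verve → no 'n' → Rejected. plume → no 'n' → Rejected. honey → has 'n' → Accepted.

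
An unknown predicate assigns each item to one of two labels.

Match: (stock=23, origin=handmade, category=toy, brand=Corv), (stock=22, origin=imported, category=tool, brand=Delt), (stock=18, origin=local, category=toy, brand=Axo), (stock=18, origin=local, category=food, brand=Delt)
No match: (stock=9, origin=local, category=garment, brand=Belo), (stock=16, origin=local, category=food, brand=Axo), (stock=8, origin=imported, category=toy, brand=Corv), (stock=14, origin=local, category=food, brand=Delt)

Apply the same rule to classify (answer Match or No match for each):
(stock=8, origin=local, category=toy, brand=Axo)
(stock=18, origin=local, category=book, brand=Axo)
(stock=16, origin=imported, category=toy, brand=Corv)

No match, Match, No match

The classifier is using: stock ≥ 18.
(stock=8, origin=local, category=toy, brand=Axo) — stock = 8, hence No match.
(stock=18, origin=local, category=book, brand=Axo) — stock = 18, hence Match.
(stock=16, origin=imported, category=toy, brand=Corv) — stock = 16, hence No match.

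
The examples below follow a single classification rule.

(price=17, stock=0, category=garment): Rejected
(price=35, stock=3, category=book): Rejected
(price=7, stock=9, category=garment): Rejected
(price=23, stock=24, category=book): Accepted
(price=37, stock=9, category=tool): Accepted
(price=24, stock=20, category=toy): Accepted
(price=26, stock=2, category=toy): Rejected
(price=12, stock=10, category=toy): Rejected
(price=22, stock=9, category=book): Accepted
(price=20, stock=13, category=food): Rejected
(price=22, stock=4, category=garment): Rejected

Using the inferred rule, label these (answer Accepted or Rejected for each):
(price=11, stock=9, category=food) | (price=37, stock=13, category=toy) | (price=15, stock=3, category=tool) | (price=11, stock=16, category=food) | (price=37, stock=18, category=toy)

Rejected, Accepted, Rejected, Rejected, Accepted

A rule that fits every label: stock ≥ 9 AND price ≥ 22 — true of each 'Accepted' example, false of each 'Rejected' one.
(price=11, stock=9, category=food): stock = 9, price = 11, lacks this property → Rejected.
(price=37, stock=13, category=toy): stock = 13, price = 37, satisfies this → Accepted.
(price=15, stock=3, category=tool): stock = 3, price = 15, lacks this property → Rejected.
(price=11, stock=16, category=food): stock = 16, price = 11, lacks this property → Rejected.
(price=37, stock=18, category=toy): stock = 18, price = 37, satisfies this → Accepted.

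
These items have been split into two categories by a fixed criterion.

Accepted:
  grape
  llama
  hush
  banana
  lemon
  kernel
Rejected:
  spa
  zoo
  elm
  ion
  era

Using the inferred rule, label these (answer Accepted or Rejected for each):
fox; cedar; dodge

Every 'Accepted' example satisfies: length ≥ 4. None of the 'Rejected' examples do.

Rejected, Accepted, Accepted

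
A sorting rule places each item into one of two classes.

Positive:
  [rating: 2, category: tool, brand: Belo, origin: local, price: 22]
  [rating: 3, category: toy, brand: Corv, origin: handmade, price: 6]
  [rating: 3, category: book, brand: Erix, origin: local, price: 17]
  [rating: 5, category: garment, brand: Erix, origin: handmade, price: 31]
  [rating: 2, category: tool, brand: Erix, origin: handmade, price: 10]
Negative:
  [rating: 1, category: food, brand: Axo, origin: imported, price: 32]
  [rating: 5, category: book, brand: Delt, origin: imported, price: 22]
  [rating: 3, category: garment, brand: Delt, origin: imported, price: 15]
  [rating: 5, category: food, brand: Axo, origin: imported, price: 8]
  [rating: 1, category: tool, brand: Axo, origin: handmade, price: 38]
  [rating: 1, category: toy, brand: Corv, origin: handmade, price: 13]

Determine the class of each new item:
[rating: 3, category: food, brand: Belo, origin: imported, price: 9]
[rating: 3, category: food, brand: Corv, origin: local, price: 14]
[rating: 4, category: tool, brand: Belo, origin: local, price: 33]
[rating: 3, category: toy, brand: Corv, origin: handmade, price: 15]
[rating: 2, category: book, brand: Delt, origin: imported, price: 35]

Negative, Positive, Positive, Positive, Negative

The pattern is that an item is 'Positive' exactly when: origin is not imported AND rating ≥ 2.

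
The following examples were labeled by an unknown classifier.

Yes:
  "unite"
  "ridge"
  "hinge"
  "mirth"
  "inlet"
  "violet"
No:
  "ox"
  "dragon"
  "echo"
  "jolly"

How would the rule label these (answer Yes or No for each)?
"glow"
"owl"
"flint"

The classifier is using: contains 'i'.

No, No, Yes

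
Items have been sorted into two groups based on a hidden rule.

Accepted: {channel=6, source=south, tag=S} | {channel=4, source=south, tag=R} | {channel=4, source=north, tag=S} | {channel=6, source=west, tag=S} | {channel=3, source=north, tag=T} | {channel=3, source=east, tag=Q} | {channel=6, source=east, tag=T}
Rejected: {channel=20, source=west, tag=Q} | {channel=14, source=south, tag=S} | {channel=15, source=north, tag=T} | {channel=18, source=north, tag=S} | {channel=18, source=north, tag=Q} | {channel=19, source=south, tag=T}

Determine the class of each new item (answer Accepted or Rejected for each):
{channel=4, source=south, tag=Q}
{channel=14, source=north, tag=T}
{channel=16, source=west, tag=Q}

Accepted, Rejected, Rejected

The distinguishing property — channel ≤ 6 — holds for all the 'Accepted' cases and none of the 'Rejected' cases.
{channel=4, source=south, tag=Q}: channel = 4 — meets the rule, so Accepted. {channel=14, source=north, tag=T}: channel = 14 — lacks this property, so Rejected. {channel=16, source=west, tag=Q}: channel = 16 — lacks this property, so Rejected.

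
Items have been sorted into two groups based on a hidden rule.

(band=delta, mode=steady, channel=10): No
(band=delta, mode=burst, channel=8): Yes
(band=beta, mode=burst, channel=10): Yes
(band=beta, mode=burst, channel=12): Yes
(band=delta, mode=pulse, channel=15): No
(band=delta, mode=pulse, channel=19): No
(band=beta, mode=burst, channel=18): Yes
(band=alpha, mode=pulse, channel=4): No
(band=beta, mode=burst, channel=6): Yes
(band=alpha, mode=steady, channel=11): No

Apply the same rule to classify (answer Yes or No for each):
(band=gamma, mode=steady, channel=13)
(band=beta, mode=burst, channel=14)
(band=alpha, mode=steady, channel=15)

Rule: mode is burst. This holds for each 'Yes' example and fails for each 'No' one.
(band=gamma, mode=steady, channel=13): No (mode is steady).
(band=beta, mode=burst, channel=14): Yes (mode is burst).
(band=alpha, mode=steady, channel=15): No (mode is steady).

No, Yes, No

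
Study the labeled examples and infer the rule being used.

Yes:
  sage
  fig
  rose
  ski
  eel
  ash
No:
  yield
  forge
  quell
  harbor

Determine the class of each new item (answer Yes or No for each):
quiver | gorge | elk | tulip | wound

The simplest hypothesis consistent with all the labels is: length ≤ 4.
quiver: No (length 6).
gorge: No (length 5).
elk: Yes (length 3).
tulip: No (length 5).
wound: No (length 5).

No, No, Yes, No, No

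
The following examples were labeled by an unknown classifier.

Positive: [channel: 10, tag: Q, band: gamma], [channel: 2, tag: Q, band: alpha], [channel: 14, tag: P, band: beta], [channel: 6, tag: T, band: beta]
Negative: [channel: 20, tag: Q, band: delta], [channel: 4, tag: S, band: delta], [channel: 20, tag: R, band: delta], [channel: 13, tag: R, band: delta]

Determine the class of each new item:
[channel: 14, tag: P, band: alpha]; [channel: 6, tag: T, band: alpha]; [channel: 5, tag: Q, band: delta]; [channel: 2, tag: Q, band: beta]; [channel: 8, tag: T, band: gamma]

Positive, Positive, Negative, Positive, Positive

Rule: band is not delta. This holds for each 'Positive' example and fails for each 'Negative' one.
Positive: [channel: 14, tag: P, band: alpha], since band is alpha.
Positive: [channel: 6, tag: T, band: alpha], since band is alpha.
Negative: [channel: 5, tag: Q, band: delta], since band is delta.
Positive: [channel: 2, tag: Q, band: beta], since band is beta.
Positive: [channel: 8, tag: T, band: gamma], since band is gamma.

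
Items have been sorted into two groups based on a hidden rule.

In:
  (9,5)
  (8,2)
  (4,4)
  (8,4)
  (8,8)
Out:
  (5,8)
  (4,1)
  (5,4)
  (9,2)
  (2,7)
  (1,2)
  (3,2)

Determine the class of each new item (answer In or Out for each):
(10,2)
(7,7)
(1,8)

In, In, Out

Rule: sum is even. This holds for each 'In' example and fails for each 'Out' one.
In: (10,2), since 10+2 = 12. In: (7,7), since 7+7 = 14. Out: (1,8), since 1+8 = 9.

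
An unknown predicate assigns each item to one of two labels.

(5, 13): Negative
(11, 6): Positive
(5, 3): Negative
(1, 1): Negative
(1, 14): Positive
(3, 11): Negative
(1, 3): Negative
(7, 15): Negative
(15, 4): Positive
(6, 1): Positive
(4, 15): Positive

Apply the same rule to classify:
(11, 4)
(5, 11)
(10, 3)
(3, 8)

All 'Positive' examples share one property — sum is odd — and every 'Negative' example lacks it.
(11, 4) — 11+4 = 15, hence Positive.
(5, 11) — 5+11 = 16, hence Negative.
(10, 3) — 10+3 = 13, hence Positive.
(3, 8) — 3+8 = 11, hence Positive.

Positive, Negative, Positive, Positive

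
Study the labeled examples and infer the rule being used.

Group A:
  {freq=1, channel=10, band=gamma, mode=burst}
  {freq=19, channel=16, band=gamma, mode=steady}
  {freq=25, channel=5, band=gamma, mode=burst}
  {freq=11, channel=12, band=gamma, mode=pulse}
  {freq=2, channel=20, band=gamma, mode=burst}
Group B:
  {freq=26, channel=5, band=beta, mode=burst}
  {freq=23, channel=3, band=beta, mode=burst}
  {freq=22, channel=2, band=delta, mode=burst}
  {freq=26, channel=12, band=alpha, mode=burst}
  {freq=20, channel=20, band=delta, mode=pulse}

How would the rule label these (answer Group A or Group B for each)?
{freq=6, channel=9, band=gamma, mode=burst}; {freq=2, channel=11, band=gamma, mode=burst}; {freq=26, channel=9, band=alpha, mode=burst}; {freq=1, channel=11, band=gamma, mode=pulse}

Group A, Group A, Group B, Group A

Checking candidate rules against both groups, what survives is: band is gamma.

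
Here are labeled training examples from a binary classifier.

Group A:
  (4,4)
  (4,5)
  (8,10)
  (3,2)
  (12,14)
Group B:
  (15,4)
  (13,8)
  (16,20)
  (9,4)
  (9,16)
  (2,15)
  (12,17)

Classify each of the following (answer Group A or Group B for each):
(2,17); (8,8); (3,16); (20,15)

Group B, Group A, Group B, Group B

The simplest hypothesis consistent with all the labels is: |first − second| ≤ 2.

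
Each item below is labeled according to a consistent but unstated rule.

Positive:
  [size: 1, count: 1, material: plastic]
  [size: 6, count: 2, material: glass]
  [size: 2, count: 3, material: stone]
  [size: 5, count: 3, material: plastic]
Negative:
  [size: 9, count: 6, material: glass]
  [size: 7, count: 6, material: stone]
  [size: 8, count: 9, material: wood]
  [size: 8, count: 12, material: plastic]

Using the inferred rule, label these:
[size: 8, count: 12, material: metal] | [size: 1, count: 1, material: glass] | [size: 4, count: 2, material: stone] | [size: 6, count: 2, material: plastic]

Negative, Positive, Positive, Positive

The common property of the 'Positive' items is: size ≤ 6. No 'Negative' item has it.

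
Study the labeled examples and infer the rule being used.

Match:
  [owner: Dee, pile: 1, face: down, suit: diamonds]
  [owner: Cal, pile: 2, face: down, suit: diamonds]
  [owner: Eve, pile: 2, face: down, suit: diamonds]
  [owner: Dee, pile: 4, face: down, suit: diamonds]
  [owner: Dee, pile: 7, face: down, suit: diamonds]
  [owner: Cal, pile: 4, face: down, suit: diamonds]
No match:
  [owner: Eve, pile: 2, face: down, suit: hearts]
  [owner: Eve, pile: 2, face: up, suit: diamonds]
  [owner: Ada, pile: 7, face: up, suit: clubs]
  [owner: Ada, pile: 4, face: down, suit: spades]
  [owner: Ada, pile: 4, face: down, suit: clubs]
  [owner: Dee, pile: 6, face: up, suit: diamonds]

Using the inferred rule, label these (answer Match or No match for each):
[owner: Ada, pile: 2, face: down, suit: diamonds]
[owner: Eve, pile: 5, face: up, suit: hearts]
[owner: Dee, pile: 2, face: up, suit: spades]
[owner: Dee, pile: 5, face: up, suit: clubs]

The simplest hypothesis consistent with all the labels is: face is down AND suit is diamonds.
[owner: Ada, pile: 2, face: down, suit: diamonds] — face is down, suit is diamonds, hence Match.
[owner: Eve, pile: 5, face: up, suit: hearts] — face is up, suit is hearts, hence No match.
[owner: Dee, pile: 2, face: up, suit: spades] — face is up, suit is spades, hence No match.
[owner: Dee, pile: 5, face: up, suit: clubs] — face is up, suit is clubs, hence No match.

Match, No match, No match, No match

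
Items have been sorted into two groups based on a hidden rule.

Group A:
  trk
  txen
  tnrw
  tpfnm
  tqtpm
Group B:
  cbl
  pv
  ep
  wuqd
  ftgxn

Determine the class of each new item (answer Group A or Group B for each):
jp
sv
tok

Group B, Group B, Group A

The pattern is that an item is 'Group A' exactly when: starts with 't'.
jp: Group B (starts with 'j').
sv: Group B (starts with 's').
tok: Group A (starts with 't').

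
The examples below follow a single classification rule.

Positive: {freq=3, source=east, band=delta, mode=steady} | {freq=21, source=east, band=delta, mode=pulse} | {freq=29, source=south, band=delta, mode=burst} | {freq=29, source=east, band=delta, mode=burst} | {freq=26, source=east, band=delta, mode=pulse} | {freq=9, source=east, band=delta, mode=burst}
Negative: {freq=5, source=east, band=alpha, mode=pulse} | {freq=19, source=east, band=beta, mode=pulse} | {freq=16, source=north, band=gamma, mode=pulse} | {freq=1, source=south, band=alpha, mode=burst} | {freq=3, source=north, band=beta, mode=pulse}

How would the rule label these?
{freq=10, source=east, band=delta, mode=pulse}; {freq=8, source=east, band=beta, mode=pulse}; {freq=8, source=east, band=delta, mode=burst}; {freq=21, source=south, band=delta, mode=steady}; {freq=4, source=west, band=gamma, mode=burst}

Positive, Negative, Positive, Positive, Negative

The simplest hypothesis consistent with all the labels is: band is delta.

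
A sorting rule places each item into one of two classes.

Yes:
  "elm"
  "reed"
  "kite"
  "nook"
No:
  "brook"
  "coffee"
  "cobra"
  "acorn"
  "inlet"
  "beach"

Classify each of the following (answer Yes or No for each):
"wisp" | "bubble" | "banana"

Every 'Yes' example satisfies: length ≤ 4. None of the 'No' examples do.
"wisp" — length 4, hence Yes.
"bubble" — length 6, hence No.
"banana" — length 6, hence No.

Yes, No, No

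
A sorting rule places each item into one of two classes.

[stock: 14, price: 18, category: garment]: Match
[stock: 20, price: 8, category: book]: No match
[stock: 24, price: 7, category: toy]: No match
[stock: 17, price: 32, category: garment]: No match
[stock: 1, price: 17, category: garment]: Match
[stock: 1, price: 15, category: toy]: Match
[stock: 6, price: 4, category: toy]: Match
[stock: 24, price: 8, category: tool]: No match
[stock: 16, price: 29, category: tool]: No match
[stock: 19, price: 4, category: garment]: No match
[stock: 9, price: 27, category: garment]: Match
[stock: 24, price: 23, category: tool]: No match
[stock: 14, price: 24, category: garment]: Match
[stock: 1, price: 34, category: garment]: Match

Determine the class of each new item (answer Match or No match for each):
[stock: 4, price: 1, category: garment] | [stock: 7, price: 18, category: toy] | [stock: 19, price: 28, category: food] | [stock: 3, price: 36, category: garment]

'Match' ⟺ stock ≤ 14.
[stock: 4, price: 1, category: garment]: Match (stock = 4). [stock: 7, price: 18, category: toy]: Match (stock = 7). [stock: 19, price: 28, category: food]: No match (stock = 19). [stock: 3, price: 36, category: garment]: Match (stock = 3).

Match, Match, No match, Match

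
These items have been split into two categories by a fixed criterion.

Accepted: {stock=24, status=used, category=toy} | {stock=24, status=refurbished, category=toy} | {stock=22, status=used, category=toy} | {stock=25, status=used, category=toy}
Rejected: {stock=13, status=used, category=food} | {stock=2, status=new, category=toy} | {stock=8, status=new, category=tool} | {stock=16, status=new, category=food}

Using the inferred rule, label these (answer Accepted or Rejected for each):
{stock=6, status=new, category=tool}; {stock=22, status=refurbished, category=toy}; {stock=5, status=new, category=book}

A rule that fits every label: stock ≥ 22 — true of each 'Accepted' example, false of each 'Rejected' one.
{stock=6, status=new, category=tool}: Rejected (stock = 6).
{stock=22, status=refurbished, category=toy}: Accepted (stock = 22).
{stock=5, status=new, category=book}: Rejected (stock = 5).

Rejected, Accepted, Rejected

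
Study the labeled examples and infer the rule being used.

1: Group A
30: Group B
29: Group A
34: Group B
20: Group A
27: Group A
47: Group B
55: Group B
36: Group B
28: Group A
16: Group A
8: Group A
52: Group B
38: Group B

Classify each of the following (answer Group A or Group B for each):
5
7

One predicate separates the groups cleanly: at most 29.
Group A: 5, since 5 ≤ 29. Group A: 7, since 7 ≤ 29.

Group A, Group A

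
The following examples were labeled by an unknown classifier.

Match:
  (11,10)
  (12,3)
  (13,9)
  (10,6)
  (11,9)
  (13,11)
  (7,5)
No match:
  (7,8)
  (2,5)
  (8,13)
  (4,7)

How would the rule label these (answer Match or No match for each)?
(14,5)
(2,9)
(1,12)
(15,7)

Match, No match, No match, Match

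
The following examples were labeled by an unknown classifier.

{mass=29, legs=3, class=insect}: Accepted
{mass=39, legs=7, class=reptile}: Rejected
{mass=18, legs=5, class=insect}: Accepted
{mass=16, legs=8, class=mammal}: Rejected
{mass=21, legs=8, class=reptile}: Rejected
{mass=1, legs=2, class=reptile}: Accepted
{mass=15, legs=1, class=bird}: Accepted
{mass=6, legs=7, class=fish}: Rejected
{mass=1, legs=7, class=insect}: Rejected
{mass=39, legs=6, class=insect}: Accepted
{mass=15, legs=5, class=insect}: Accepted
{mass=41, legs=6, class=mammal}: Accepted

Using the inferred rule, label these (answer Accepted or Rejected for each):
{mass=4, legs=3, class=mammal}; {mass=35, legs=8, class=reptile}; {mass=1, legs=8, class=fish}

Accepted, Rejected, Rejected

The distinguishing property — legs ≤ 6 — holds for all the 'Accepted' cases and none of the 'Rejected' cases.
{mass=4, legs=3, class=mammal}: Accepted (legs = 3). {mass=35, legs=8, class=reptile}: Rejected (legs = 8). {mass=1, legs=8, class=fish}: Rejected (legs = 8).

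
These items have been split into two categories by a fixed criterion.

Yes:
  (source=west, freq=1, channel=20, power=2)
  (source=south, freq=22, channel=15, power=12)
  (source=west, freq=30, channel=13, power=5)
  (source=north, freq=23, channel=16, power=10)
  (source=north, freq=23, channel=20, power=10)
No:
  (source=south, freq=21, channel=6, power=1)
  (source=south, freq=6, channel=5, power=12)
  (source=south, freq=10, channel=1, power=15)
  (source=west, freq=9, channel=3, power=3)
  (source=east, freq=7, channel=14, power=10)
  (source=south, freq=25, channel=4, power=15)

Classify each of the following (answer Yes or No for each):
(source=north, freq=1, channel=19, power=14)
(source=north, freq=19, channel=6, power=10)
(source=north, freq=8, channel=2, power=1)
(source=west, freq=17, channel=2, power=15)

Yes, No, No, No

The simplest hypothesis consistent with all the labels is: channel ≥ 13 AND freq ≠ 7.
(source=north, freq=1, channel=19, power=14) — channel = 19, freq = 1, hence Yes. (source=north, freq=19, channel=6, power=10) — channel = 6, freq = 19, hence No. (source=north, freq=8, channel=2, power=1) — channel = 2, freq = 8, hence No. (source=west, freq=17, channel=2, power=15) — channel = 2, freq = 17, hence No.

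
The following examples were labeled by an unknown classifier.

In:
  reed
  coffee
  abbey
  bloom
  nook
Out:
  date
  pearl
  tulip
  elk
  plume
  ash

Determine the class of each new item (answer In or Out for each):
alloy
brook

The simplest hypothesis consistent with all the labels is: has a double letter.

In, In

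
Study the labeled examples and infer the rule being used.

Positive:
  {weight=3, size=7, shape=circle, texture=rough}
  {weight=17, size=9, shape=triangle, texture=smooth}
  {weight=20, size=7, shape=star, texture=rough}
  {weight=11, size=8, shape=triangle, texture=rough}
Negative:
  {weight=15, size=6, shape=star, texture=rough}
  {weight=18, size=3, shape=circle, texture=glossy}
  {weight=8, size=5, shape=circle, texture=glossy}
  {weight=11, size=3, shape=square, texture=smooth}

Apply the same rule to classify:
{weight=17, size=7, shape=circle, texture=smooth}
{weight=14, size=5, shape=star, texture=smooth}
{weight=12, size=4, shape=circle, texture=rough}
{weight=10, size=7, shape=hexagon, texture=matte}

A rule that fits every label: size ≥ 7 — true of each 'Positive' example, false of each 'Negative' one.
{weight=17, size=7, shape=circle, texture=smooth}: size = 7 — satisfies this, so Positive. {weight=14, size=5, shape=star, texture=smooth}: size = 5 — doesn't match, so Negative. {weight=12, size=4, shape=circle, texture=rough}: size = 4 — doesn't match, so Negative. {weight=10, size=7, shape=hexagon, texture=matte}: size = 7 — satisfies this, so Positive.

Positive, Negative, Negative, Positive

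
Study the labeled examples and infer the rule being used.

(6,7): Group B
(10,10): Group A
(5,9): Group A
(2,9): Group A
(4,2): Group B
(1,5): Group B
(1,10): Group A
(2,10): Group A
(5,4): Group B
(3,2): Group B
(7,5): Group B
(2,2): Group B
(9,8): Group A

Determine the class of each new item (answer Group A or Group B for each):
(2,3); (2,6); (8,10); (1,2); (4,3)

Rule: second ≥ 8. This holds for each 'Group A' example and fails for each 'Group B' one.
(2,3) — second 3, hence Group B.
(2,6) — second 6, hence Group B.
(8,10) — second 10, hence Group A.
(1,2) — second 2, hence Group B.
(4,3) — second 3, hence Group B.

Group B, Group B, Group A, Group B, Group B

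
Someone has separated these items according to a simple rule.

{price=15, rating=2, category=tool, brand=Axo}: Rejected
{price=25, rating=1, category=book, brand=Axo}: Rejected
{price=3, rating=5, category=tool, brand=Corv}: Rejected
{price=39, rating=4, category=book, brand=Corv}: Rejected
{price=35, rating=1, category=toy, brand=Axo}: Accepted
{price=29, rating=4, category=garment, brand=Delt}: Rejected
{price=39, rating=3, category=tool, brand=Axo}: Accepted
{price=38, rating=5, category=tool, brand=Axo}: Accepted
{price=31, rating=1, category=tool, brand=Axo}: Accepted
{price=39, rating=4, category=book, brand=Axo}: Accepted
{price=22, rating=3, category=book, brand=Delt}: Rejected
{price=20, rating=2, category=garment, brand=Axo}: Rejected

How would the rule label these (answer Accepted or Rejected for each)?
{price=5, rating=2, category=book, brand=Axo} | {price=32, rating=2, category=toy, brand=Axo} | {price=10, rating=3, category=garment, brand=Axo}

Rejected, Accepted, Rejected

One predicate separates the groups cleanly: brand is Axo AND price ≥ 29.
{price=5, rating=2, category=book, brand=Axo}: Rejected (brand is Axo, price = 5).
{price=32, rating=2, category=toy, brand=Axo}: Accepted (brand is Axo, price = 32).
{price=10, rating=3, category=garment, brand=Axo}: Rejected (brand is Axo, price = 10).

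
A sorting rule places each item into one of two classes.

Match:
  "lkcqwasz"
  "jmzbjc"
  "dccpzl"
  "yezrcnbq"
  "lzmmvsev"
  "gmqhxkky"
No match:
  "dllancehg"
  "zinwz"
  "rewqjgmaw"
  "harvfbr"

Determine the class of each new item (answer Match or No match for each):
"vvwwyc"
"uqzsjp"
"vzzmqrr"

Match, Match, No match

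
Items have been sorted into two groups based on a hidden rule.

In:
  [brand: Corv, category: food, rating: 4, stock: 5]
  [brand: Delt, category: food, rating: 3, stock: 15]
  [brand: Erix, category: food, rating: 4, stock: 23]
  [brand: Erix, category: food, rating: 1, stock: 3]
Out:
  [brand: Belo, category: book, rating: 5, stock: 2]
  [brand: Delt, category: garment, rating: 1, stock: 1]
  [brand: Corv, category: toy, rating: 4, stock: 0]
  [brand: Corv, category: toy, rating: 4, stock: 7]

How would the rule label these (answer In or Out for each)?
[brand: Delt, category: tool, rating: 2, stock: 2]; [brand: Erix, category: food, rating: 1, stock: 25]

The distinguishing property — category is food — holds for all the 'In' cases and none of the 'Out' cases.
[brand: Delt, category: tool, rating: 2, stock: 2]: category is tool, doesn't match → Out.
[brand: Erix, category: food, rating: 1, stock: 25]: category is food, matches → In.

Out, In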